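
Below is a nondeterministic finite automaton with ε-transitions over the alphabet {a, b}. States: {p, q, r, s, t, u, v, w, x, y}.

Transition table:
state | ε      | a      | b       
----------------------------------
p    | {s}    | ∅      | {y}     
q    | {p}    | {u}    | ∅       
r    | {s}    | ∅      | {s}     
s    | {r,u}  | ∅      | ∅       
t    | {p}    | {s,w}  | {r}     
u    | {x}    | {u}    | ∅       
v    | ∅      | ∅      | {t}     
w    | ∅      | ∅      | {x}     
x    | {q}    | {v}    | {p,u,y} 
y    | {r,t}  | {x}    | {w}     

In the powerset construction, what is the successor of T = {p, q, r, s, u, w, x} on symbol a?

{p, q, r, s, u, v, x}

q on a → {u}.
u on a → {u}.
x on a → {v}.
No a-transition from p, r, s, w.
Union after reading a: {u, v}.
Now take the ε-closure:
From u via ε: add x.
From x via ε: add q.
From q via ε: add p.
From p via ε: add s.
From s via ε: add r.
No new states can be added; the closed set is {p, q, r, s, u, v, x}.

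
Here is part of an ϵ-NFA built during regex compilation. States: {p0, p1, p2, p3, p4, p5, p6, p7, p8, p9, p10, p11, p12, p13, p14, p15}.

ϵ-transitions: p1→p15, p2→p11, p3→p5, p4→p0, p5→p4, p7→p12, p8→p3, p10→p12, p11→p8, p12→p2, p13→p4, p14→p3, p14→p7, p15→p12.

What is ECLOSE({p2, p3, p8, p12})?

{p0, p2, p3, p4, p5, p8, p11, p12}

Start with {p2, p3, p8, p12}.
From p2 via ϵ: add p11.
From p3 via ϵ: add p5.
From p5 via ϵ: add p4.
From p4 via ϵ: add p0.
No new states can be added; the closed set is {p0, p2, p3, p4, p5, p8, p11, p12}.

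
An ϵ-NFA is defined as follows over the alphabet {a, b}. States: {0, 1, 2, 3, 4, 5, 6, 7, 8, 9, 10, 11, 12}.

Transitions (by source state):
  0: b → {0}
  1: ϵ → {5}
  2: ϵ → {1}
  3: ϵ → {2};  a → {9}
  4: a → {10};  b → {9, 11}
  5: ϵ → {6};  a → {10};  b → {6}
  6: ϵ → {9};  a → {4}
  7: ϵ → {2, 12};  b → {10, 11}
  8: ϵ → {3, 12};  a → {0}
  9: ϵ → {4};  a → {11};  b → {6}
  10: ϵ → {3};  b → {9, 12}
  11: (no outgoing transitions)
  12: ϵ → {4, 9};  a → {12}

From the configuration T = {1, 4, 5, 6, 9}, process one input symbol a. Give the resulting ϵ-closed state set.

{1, 2, 3, 4, 5, 6, 9, 10, 11}

4 on a → {10}.
5 on a → {10}.
6 on a → {4}.
9 on a → {11}.
No a-transition from 1.
Union after reading a: {4, 10, 11}.
Now take the ϵ-closure:
From 10 via ϵ: add 3.
From 3 via ϵ: add 2.
From 2 via ϵ: add 1.
From 1 via ϵ: add 5.
From 5 via ϵ: add 6.
From 6 via ϵ: add 9.
No new states can be added; the closed set is {1, 2, 3, 4, 5, 6, 9, 10, 11}.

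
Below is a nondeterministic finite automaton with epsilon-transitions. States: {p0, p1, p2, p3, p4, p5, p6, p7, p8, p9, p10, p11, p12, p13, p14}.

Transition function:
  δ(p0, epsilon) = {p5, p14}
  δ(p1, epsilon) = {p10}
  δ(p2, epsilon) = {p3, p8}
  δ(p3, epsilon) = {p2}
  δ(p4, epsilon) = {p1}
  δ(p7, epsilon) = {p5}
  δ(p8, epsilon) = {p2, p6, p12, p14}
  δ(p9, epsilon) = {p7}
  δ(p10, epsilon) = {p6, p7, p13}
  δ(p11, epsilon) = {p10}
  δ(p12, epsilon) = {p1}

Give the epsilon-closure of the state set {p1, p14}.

{p1, p5, p6, p7, p10, p13, p14}

Start with {p1, p14}.
From p1 via epsilon: add p10.
From p10 via epsilon: add p6, p7, p13.
From p7 via epsilon: add p5.
No new states can be added; the closed set is {p1, p5, p6, p7, p10, p13, p14}.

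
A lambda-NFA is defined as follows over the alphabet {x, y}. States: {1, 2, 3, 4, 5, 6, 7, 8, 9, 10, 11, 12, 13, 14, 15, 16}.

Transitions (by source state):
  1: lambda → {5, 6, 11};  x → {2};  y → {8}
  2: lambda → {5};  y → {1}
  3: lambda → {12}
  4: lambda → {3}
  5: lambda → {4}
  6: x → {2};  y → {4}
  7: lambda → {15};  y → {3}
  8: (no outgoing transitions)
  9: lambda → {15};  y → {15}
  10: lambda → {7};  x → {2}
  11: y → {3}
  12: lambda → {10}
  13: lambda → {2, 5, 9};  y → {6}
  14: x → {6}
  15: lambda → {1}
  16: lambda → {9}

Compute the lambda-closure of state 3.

Start with {3}.
From 3 via lambda: add 12.
From 12 via lambda: add 10.
From 10 via lambda: add 7.
From 7 via lambda: add 15.
From 15 via lambda: add 1.
From 1 via lambda: add 5, 6, 11.
From 5 via lambda: add 4.
No new states can be added; the closed set is {1, 3, 4, 5, 6, 7, 10, 11, 12, 15}.

{1, 3, 4, 5, 6, 7, 10, 11, 12, 15}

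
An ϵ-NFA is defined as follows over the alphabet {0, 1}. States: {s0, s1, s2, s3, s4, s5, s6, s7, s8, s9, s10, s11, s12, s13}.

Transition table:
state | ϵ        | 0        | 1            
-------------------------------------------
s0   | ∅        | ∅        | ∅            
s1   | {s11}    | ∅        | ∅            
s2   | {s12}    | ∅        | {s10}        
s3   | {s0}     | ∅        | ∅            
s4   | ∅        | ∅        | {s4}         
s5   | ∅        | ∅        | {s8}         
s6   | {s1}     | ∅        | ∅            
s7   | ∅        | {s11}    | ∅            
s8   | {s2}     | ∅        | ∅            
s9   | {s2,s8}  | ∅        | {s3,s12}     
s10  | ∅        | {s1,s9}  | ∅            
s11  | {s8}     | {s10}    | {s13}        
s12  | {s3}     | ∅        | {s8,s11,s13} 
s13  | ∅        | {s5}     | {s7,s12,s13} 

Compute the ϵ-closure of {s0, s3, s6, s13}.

{s0, s1, s2, s3, s6, s8, s11, s12, s13}

Start with {s0, s3, s6, s13}.
From s6 via ϵ: add s1.
From s1 via ϵ: add s11.
From s11 via ϵ: add s8.
From s8 via ϵ: add s2.
From s2 via ϵ: add s12.
No new states can be added; the closed set is {s0, s1, s2, s3, s6, s8, s11, s12, s13}.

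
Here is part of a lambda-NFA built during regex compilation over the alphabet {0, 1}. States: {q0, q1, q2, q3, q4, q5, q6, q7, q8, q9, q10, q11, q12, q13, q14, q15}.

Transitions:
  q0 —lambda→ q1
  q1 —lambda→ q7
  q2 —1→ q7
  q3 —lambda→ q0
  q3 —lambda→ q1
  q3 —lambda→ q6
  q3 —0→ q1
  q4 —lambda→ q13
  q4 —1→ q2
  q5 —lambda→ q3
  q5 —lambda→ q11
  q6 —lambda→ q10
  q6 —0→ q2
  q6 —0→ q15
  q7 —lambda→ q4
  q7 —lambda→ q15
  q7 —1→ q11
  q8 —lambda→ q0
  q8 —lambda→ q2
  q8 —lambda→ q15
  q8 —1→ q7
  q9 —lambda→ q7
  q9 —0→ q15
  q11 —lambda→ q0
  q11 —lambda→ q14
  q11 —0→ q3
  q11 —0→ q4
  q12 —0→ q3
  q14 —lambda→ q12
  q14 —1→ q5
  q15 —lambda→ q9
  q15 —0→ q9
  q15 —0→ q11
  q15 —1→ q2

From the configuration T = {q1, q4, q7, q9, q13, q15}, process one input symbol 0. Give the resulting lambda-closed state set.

q9 on 0 → {q15}.
q15 on 0 → {q9, q11}.
No 0-transition from q1, q4, q7, q13.
Union after reading 0: {q9, q11, q15}.
Now take the lambda-closure:
From q9 via lambda: add q7.
From q11 via lambda: add q0, q14.
From q0 via lambda: add q1.
From q7 via lambda: add q4.
From q14 via lambda: add q12.
From q4 via lambda: add q13.
No new states can be added; the closed set is {q0, q1, q4, q7, q9, q11, q12, q13, q14, q15}.

{q0, q1, q4, q7, q9, q11, q12, q13, q14, q15}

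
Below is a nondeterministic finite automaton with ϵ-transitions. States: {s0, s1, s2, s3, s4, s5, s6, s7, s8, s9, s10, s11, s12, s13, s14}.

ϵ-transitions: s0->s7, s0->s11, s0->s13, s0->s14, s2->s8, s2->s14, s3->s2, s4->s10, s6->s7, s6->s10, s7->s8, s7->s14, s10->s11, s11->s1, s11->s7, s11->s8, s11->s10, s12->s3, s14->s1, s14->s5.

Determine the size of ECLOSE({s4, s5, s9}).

Start with {s4, s5, s9}.
From s4 via ϵ: add s10.
From s10 via ϵ: add s11.
From s11 via ϵ: add s1, s7, s8.
From s7 via ϵ: add s14.
ϵ-closure = {s1, s4, s5, s7, s8, s9, s10, s11, s14}, which has 9 states.

9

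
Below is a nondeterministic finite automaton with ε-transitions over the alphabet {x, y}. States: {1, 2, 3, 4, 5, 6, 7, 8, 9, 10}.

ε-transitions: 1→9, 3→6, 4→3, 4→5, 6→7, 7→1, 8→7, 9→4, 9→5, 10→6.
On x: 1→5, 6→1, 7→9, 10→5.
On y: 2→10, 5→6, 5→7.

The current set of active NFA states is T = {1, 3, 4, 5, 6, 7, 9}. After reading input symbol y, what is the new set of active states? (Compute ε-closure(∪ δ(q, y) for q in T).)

5 on y → {6, 7}.
No y-transition from 1, 3, 4, 6, 7, 9.
Union after reading y: {6, 7}.
Now take the ε-closure:
From 7 via ε: add 1.
From 1 via ε: add 9.
From 9 via ε: add 4, 5.
From 4 via ε: add 3.
No new states can be added; the closed set is {1, 3, 4, 5, 6, 7, 9}.

{1, 3, 4, 5, 6, 7, 9}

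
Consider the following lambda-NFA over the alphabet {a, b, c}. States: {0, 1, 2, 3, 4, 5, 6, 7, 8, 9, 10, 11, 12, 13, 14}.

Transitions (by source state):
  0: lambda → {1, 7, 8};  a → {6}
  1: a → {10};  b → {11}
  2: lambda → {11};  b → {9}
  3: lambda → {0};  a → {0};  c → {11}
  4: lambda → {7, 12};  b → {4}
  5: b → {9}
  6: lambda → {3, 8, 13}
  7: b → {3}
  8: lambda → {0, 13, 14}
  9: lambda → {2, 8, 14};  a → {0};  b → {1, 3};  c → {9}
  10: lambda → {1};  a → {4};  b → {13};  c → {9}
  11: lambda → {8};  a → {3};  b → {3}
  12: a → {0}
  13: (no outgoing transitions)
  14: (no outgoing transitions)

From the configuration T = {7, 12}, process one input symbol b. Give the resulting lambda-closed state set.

{0, 1, 3, 7, 8, 13, 14}

7 on b → {3}.
No b-transition from 12.
Union after reading b: {3}.
Now take the lambda-closure:
From 3 via lambda: add 0.
From 0 via lambda: add 1, 7, 8.
From 8 via lambda: add 13, 14.
No new states can be added; the closed set is {0, 1, 3, 7, 8, 13, 14}.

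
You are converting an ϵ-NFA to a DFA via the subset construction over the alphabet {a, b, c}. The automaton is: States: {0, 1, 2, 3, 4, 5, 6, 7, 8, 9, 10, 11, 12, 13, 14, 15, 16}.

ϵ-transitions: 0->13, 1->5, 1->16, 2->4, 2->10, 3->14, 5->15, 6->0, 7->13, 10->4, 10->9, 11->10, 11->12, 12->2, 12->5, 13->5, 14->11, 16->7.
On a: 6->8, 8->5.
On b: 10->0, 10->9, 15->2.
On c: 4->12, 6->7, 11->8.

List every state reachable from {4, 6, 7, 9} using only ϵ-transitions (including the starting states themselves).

{0, 4, 5, 6, 7, 9, 13, 15}

Start with {4, 6, 7, 9}.
From 6 via ϵ: add 0.
From 7 via ϵ: add 13.
From 13 via ϵ: add 5.
From 5 via ϵ: add 15.
No new states can be added; the closed set is {0, 4, 5, 6, 7, 9, 13, 15}.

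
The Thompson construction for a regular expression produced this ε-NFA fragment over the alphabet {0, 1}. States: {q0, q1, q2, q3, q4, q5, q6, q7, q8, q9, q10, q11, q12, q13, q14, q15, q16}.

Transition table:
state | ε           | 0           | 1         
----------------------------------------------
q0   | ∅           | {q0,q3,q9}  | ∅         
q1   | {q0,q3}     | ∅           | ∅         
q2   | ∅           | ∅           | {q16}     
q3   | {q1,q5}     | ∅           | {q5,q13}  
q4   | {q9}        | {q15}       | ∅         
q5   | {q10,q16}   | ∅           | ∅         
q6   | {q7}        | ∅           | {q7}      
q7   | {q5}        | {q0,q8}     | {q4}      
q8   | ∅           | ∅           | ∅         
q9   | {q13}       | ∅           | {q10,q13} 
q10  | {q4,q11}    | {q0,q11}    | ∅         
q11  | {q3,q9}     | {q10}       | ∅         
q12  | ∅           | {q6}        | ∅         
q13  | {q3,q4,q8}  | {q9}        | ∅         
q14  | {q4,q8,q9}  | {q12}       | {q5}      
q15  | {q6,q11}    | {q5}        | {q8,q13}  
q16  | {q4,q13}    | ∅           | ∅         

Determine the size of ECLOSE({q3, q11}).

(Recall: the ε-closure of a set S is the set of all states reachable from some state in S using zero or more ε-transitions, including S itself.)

Start with {q3, q11}.
From q3 via ε: add q1, q5.
From q11 via ε: add q9.
From q1 via ε: add q0.
From q5 via ε: add q10, q16.
From q9 via ε: add q13.
From q10 via ε: add q4.
From q13 via ε: add q8.
ε-closure = {q0, q1, q3, q4, q5, q8, q9, q10, q11, q13, q16}, which has 11 states.

11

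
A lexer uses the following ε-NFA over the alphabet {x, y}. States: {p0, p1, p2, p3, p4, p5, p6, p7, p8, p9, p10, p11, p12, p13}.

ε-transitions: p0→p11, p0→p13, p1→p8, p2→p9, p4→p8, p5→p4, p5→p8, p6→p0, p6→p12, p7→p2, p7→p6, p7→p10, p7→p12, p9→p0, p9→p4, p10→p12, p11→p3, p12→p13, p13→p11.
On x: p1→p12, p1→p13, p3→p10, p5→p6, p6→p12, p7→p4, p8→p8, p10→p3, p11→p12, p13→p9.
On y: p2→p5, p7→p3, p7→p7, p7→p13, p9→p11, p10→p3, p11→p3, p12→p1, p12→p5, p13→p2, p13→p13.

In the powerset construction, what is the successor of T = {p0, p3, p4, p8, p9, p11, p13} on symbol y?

p9 on y → {p11}.
p11 on y → {p3}.
p13 on y → {p2, p13}.
No y-transition from p0, p3, p4, p8.
Union after reading y: {p2, p3, p11, p13}.
Now take the ε-closure:
From p2 via ε: add p9.
From p9 via ε: add p0, p4.
From p4 via ε: add p8.
No new states can be added; the closed set is {p0, p2, p3, p4, p8, p9, p11, p13}.

{p0, p2, p3, p4, p8, p9, p11, p13}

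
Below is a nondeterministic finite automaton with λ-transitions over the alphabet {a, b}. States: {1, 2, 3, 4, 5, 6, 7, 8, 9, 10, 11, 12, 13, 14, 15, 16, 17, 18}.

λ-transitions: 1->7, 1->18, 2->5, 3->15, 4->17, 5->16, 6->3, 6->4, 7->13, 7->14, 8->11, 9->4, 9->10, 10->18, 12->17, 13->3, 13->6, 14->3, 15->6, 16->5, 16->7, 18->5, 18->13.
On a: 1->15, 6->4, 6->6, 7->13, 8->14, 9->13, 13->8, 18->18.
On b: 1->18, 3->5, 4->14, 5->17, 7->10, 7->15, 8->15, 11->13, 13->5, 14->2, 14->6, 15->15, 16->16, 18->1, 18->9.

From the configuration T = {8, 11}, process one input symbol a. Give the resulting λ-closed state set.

8 on a → {14}.
No a-transition from 11.
Union after reading a: {14}.
Now take the λ-closure:
From 14 via λ: add 3.
From 3 via λ: add 15.
From 15 via λ: add 6.
From 6 via λ: add 4.
From 4 via λ: add 17.
No new states can be added; the closed set is {3, 4, 6, 14, 15, 17}.

{3, 4, 6, 14, 15, 17}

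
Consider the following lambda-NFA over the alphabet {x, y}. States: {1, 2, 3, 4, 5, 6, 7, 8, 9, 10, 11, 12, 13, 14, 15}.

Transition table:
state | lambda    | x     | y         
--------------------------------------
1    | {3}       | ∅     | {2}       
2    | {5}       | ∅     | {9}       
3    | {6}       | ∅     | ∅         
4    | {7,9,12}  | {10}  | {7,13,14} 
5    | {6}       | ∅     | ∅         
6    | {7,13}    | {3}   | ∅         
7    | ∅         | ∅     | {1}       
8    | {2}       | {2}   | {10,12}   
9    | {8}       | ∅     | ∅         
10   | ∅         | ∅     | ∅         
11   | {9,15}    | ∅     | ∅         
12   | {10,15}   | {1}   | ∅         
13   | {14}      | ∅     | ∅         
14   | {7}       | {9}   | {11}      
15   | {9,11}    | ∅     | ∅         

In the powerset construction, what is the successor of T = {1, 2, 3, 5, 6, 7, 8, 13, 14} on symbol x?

{2, 3, 5, 6, 7, 8, 9, 13, 14}

6 on x → {3}.
8 on x → {2}.
14 on x → {9}.
No x-transition from 1, 2, 3, 5, 7, 13.
Union after reading x: {2, 3, 9}.
Now take the lambda-closure:
From 2 via lambda: add 5.
From 3 via lambda: add 6.
From 9 via lambda: add 8.
From 6 via lambda: add 7, 13.
From 13 via lambda: add 14.
No new states can be added; the closed set is {2, 3, 5, 6, 7, 8, 9, 13, 14}.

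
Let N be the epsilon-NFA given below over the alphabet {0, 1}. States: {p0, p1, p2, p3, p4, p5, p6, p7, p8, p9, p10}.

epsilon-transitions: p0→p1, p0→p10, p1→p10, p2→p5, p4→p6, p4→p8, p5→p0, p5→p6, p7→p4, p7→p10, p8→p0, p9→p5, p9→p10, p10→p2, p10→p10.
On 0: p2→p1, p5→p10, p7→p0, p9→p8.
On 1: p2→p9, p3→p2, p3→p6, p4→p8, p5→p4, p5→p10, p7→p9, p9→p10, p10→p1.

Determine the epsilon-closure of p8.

{p0, p1, p2, p5, p6, p8, p10}

Start with {p8}.
From p8 via epsilon: add p0.
From p0 via epsilon: add p1, p10.
From p10 via epsilon: add p2.
From p2 via epsilon: add p5.
From p5 via epsilon: add p6.
No new states can be added; the closed set is {p0, p1, p2, p5, p6, p8, p10}.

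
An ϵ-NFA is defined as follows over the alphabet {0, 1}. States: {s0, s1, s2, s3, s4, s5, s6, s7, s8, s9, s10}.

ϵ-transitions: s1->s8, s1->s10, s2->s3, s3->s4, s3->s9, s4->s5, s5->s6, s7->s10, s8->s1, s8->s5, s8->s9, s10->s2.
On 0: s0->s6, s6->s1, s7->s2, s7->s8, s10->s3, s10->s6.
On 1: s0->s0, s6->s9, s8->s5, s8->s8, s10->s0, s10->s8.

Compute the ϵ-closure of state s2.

{s2, s3, s4, s5, s6, s9}

Start with {s2}.
From s2 via ϵ: add s3.
From s3 via ϵ: add s4, s9.
From s4 via ϵ: add s5.
From s5 via ϵ: add s6.
No new states can be added; the closed set is {s2, s3, s4, s5, s6, s9}.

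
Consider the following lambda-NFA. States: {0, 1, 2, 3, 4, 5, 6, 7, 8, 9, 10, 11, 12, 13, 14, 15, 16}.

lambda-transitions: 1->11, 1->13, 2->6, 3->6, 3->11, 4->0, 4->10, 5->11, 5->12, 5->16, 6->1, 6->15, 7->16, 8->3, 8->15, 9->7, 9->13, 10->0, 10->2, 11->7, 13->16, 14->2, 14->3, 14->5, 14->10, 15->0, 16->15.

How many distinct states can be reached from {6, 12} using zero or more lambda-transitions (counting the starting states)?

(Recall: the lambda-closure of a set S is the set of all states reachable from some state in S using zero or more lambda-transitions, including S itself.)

9

Start with {6, 12}.
From 6 via lambda: add 1, 15.
From 1 via lambda: add 11, 13.
From 15 via lambda: add 0.
From 11 via lambda: add 7.
From 13 via lambda: add 16.
lambda-closure = {0, 1, 6, 7, 11, 12, 13, 15, 16}, which has 9 states.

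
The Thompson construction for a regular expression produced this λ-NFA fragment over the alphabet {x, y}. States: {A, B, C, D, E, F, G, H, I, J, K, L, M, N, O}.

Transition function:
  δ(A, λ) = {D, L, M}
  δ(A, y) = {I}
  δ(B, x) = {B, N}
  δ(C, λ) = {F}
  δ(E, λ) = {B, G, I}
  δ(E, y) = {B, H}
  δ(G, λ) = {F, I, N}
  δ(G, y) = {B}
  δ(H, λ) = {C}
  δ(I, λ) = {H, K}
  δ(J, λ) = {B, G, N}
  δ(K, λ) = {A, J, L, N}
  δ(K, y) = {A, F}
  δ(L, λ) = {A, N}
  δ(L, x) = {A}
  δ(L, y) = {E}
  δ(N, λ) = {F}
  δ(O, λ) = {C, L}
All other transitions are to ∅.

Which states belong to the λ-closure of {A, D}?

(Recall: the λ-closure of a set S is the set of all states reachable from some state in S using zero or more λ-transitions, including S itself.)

{A, D, F, L, M, N}

Start with {A, D}.
From A via λ: add L, M.
From L via λ: add N.
From N via λ: add F.
No new states can be added; the closed set is {A, D, F, L, M, N}.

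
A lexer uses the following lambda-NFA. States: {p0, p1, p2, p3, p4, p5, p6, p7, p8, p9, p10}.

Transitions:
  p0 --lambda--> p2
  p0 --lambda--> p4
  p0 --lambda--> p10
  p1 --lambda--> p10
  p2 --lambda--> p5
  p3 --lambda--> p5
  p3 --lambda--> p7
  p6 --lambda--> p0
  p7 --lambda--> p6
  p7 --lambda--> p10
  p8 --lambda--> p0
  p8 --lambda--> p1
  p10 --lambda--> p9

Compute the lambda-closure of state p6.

{p0, p2, p4, p5, p6, p9, p10}

Start with {p6}.
From p6 via lambda: add p0.
From p0 via lambda: add p2, p4, p10.
From p2 via lambda: add p5.
From p10 via lambda: add p9.
No new states can be added; the closed set is {p0, p2, p4, p5, p6, p9, p10}.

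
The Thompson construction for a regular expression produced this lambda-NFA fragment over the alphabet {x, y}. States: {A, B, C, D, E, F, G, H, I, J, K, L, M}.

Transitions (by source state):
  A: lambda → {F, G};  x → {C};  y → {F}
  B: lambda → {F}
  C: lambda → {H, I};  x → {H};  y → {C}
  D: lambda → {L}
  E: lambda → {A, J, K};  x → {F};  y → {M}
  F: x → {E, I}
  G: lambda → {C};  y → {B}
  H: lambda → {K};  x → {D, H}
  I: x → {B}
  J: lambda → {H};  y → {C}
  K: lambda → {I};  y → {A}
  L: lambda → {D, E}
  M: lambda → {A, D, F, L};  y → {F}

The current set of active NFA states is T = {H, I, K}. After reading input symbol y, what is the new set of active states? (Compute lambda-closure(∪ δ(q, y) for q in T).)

K on y → {A}.
No y-transition from H, I.
Union after reading y: {A}.
Now take the lambda-closure:
From A via lambda: add F, G.
From G via lambda: add C.
From C via lambda: add H, I.
From H via lambda: add K.
No new states can be added; the closed set is {A, C, F, G, H, I, K}.

{A, C, F, G, H, I, K}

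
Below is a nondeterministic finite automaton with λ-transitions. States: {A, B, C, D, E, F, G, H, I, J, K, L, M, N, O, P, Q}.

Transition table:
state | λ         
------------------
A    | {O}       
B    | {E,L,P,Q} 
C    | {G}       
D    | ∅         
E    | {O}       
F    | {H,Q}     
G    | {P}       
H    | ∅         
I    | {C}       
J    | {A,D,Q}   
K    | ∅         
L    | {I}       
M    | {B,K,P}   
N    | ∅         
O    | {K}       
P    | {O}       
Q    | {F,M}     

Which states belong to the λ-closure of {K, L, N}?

{C, G, I, K, L, N, O, P}

Start with {K, L, N}.
From L via λ: add I.
From I via λ: add C.
From C via λ: add G.
From G via λ: add P.
From P via λ: add O.
No new states can be added; the closed set is {C, G, I, K, L, N, O, P}.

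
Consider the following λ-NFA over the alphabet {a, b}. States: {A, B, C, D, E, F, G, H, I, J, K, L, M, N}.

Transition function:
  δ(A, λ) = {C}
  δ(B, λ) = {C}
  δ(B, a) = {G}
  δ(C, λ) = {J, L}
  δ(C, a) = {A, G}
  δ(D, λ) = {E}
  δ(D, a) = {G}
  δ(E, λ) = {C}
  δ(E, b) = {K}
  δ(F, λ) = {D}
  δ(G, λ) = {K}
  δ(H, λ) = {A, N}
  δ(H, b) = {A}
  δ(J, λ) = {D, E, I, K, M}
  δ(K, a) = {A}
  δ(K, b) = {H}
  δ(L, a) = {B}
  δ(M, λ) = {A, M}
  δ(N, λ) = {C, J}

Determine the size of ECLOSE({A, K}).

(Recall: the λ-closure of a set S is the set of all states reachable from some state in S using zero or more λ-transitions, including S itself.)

9

Start with {A, K}.
From A via λ: add C.
From C via λ: add J, L.
From J via λ: add D, E, I, M.
λ-closure = {A, C, D, E, I, J, K, L, M}, which has 9 states.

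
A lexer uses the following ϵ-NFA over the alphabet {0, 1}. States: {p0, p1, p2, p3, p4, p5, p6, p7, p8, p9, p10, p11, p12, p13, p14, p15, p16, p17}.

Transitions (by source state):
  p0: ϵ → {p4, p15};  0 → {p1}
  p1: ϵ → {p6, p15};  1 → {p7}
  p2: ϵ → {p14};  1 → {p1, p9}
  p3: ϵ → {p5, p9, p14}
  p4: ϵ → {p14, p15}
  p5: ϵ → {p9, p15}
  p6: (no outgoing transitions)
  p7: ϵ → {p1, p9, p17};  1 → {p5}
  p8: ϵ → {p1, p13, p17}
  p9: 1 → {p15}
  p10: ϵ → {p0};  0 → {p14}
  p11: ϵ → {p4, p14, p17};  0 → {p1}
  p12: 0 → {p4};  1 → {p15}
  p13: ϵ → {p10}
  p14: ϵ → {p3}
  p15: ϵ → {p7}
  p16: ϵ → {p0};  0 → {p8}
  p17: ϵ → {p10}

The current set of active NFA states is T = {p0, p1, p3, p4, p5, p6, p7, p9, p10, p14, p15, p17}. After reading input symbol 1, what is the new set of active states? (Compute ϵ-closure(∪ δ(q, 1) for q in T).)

p1 on 1 → {p7}.
p7 on 1 → {p5}.
p9 on 1 → {p15}.
No 1-transition from p0, p3, p4, p5, p6, p10, p14, p15, p17.
Union after reading 1: {p5, p7, p15}.
Now take the ϵ-closure:
From p5 via ϵ: add p9.
From p7 via ϵ: add p1, p17.
From p1 via ϵ: add p6.
From p17 via ϵ: add p10.
From p10 via ϵ: add p0.
From p0 via ϵ: add p4.
From p4 via ϵ: add p14.
From p14 via ϵ: add p3.
No new states can be added; the closed set is {p0, p1, p3, p4, p5, p6, p7, p9, p10, p14, p15, p17}.

{p0, p1, p3, p4, p5, p6, p7, p9, p10, p14, p15, p17}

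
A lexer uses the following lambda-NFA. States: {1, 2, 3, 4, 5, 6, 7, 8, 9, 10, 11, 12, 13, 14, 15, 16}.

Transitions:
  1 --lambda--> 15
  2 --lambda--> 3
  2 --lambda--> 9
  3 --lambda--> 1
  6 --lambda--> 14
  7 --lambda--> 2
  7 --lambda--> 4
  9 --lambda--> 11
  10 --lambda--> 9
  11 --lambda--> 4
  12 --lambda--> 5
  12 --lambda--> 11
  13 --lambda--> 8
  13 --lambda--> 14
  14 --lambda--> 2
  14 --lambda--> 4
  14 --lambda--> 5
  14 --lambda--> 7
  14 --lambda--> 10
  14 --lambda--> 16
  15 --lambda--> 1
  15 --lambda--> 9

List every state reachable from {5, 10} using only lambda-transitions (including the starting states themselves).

{4, 5, 9, 10, 11}

Start with {5, 10}.
From 10 via lambda: add 9.
From 9 via lambda: add 11.
From 11 via lambda: add 4.
No new states can be added; the closed set is {4, 5, 9, 10, 11}.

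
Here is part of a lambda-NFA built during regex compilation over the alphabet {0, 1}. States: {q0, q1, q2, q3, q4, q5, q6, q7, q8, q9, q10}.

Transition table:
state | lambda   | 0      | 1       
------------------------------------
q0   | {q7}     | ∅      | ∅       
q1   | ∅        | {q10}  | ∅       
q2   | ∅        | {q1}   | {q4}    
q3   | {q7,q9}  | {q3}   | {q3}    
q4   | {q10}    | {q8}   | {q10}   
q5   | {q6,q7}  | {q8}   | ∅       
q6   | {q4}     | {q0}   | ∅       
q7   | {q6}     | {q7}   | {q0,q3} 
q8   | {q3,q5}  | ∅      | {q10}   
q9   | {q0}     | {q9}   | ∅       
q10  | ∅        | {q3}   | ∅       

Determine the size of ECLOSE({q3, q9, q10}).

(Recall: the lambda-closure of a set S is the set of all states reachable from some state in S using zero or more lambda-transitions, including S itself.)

7

Start with {q3, q9, q10}.
From q3 via lambda: add q7.
From q9 via lambda: add q0.
From q7 via lambda: add q6.
From q6 via lambda: add q4.
lambda-closure = {q0, q3, q4, q6, q7, q9, q10}, which has 7 states.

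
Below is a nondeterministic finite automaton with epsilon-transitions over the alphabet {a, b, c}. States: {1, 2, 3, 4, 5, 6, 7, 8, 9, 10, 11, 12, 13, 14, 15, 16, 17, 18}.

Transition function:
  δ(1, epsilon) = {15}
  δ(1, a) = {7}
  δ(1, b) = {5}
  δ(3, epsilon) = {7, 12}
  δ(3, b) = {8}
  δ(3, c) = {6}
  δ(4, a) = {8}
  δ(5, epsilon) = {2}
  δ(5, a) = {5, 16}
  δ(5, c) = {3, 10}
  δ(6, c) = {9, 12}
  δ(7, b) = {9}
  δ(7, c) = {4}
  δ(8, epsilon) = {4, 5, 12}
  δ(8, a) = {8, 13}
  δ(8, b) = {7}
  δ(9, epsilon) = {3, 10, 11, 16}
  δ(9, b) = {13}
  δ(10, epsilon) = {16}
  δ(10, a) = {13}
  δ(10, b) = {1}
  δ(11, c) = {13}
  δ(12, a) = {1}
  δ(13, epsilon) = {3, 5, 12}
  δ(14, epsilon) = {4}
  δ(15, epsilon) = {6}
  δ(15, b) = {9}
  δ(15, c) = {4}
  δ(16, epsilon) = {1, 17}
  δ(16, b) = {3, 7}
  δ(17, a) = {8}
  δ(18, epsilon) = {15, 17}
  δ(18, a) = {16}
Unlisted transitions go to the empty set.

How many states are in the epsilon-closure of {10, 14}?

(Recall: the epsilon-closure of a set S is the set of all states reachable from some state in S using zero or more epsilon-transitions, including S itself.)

8

Start with {10, 14}.
From 10 via epsilon: add 16.
From 14 via epsilon: add 4.
From 16 via epsilon: add 1, 17.
From 1 via epsilon: add 15.
From 15 via epsilon: add 6.
epsilon-closure = {1, 4, 6, 10, 14, 15, 16, 17}, which has 8 states.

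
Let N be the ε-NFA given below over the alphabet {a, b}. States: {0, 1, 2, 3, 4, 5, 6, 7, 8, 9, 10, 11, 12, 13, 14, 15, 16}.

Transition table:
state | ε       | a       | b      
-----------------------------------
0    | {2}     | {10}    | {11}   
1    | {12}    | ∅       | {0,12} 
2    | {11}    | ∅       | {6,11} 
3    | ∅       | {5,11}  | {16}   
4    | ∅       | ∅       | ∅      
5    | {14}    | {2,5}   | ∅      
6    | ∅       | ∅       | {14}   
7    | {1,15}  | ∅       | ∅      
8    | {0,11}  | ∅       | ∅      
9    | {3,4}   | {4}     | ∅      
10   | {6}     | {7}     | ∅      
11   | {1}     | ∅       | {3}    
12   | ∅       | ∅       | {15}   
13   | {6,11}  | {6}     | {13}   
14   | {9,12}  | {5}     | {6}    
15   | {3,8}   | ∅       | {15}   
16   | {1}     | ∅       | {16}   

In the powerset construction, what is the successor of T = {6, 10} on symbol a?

10 on a → {7}.
No a-transition from 6.
Union after reading a: {7}.
Now take the ε-closure:
From 7 via ε: add 1, 15.
From 1 via ε: add 12.
From 15 via ε: add 3, 8.
From 8 via ε: add 0, 11.
From 0 via ε: add 2.
No new states can be added; the closed set is {0, 1, 2, 3, 7, 8, 11, 12, 15}.

{0, 1, 2, 3, 7, 8, 11, 12, 15}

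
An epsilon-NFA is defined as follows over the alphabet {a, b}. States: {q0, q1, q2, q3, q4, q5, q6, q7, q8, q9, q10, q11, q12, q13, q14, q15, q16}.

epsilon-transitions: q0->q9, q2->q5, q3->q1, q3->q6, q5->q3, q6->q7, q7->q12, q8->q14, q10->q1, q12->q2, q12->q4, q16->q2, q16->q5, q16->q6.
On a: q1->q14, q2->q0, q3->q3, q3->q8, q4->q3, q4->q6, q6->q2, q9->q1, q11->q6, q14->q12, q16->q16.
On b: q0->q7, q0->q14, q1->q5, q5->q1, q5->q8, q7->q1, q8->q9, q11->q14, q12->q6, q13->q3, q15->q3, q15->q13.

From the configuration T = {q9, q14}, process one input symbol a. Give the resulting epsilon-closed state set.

q9 on a → {q1}.
q14 on a → {q12}.
Union after reading a: {q1, q12}.
Now take the epsilon-closure:
From q12 via epsilon: add q2, q4.
From q2 via epsilon: add q5.
From q5 via epsilon: add q3.
From q3 via epsilon: add q6.
From q6 via epsilon: add q7.
No new states can be added; the closed set is {q1, q2, q3, q4, q5, q6, q7, q12}.

{q1, q2, q3, q4, q5, q6, q7, q12}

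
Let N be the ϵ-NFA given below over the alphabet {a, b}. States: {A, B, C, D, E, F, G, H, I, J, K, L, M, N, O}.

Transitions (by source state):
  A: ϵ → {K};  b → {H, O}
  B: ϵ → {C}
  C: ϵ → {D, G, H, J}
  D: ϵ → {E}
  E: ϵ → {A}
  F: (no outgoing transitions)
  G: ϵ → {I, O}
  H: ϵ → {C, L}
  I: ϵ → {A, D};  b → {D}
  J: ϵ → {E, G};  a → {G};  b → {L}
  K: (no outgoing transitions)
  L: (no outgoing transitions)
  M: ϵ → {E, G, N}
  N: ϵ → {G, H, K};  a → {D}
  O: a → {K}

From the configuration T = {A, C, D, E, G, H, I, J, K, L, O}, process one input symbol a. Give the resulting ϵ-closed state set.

J on a → {G}.
O on a → {K}.
No a-transition from A, C, D, E, G, H, I, K, L.
Union after reading a: {G, K}.
Now take the ϵ-closure:
From G via ϵ: add I, O.
From I via ϵ: add A, D.
From D via ϵ: add E.
No new states can be added; the closed set is {A, D, E, G, I, K, O}.

{A, D, E, G, I, K, O}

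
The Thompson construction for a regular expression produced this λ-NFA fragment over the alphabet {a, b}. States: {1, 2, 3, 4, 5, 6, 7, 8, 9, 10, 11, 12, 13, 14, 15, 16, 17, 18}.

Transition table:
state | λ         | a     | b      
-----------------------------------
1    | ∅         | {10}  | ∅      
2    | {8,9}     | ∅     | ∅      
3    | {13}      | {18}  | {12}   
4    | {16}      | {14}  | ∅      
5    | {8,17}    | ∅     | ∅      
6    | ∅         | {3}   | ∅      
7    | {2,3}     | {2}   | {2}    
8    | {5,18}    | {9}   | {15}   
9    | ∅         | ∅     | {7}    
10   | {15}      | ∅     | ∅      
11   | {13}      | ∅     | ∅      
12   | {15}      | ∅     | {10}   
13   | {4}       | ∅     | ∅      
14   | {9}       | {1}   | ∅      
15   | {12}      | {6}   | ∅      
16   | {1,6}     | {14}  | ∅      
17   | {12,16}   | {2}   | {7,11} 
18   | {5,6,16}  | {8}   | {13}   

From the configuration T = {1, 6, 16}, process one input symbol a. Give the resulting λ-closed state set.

1 on a → {10}.
6 on a → {3}.
16 on a → {14}.
Union after reading a: {3, 10, 14}.
Now take the λ-closure:
From 3 via λ: add 13.
From 10 via λ: add 15.
From 14 via λ: add 9.
From 13 via λ: add 4.
From 15 via λ: add 12.
From 4 via λ: add 16.
From 16 via λ: add 1, 6.
No new states can be added; the closed set is {1, 3, 4, 6, 9, 10, 12, 13, 14, 15, 16}.

{1, 3, 4, 6, 9, 10, 12, 13, 14, 15, 16}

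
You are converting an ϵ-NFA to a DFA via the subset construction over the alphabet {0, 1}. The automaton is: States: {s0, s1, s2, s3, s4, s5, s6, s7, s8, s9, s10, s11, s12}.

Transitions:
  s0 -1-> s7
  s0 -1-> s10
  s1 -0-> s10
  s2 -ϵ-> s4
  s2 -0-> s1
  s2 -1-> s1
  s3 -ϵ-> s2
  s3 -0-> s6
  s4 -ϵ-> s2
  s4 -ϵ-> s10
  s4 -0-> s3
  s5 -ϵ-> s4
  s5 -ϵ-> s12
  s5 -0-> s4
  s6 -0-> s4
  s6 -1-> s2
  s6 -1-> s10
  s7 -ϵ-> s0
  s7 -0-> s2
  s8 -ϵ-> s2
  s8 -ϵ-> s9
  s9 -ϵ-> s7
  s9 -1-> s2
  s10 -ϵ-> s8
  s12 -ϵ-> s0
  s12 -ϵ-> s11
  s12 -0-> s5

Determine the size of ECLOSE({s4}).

Start with {s4}.
From s4 via ϵ: add s2, s10.
From s10 via ϵ: add s8.
From s8 via ϵ: add s9.
From s9 via ϵ: add s7.
From s7 via ϵ: add s0.
ϵ-closure = {s0, s2, s4, s7, s8, s9, s10}, which has 7 states.

7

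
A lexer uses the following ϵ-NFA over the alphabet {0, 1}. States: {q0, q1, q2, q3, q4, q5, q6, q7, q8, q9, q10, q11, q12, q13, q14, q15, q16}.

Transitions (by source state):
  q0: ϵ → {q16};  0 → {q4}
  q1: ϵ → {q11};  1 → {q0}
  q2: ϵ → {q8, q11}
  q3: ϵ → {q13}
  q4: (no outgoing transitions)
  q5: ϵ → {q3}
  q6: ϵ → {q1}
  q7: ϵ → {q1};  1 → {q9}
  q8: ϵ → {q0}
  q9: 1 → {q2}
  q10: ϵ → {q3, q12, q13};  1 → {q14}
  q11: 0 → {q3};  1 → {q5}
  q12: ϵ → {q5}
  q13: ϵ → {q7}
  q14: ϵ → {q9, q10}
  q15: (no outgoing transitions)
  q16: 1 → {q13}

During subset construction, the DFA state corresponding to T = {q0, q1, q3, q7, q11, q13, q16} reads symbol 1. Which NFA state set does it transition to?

q1 on 1 → {q0}.
q7 on 1 → {q9}.
q11 on 1 → {q5}.
q16 on 1 → {q13}.
No 1-transition from q0, q3, q13.
Union after reading 1: {q0, q5, q9, q13}.
Now take the ϵ-closure:
From q0 via ϵ: add q16.
From q5 via ϵ: add q3.
From q13 via ϵ: add q7.
From q7 via ϵ: add q1.
From q1 via ϵ: add q11.
No new states can be added; the closed set is {q0, q1, q3, q5, q7, q9, q11, q13, q16}.

{q0, q1, q3, q5, q7, q9, q11, q13, q16}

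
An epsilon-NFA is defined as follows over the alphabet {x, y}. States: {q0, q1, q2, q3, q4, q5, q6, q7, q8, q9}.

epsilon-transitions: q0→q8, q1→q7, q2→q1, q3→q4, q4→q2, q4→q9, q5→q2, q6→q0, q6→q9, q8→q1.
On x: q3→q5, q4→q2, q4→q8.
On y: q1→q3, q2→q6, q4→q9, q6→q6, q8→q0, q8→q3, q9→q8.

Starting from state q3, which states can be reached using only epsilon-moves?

Start with {q3}.
From q3 via epsilon: add q4.
From q4 via epsilon: add q2, q9.
From q2 via epsilon: add q1.
From q1 via epsilon: add q7.
No new states can be added; the closed set is {q1, q2, q3, q4, q7, q9}.

{q1, q2, q3, q4, q7, q9}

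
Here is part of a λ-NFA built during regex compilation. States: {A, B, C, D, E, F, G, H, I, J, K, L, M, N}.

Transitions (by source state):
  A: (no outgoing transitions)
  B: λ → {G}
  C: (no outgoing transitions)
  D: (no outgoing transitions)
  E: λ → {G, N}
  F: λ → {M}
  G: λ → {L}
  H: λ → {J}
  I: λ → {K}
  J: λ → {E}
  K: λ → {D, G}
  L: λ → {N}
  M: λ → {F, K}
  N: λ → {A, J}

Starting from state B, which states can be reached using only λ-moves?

{A, B, E, G, J, L, N}

Start with {B}.
From B via λ: add G.
From G via λ: add L.
From L via λ: add N.
From N via λ: add A, J.
From J via λ: add E.
No new states can be added; the closed set is {A, B, E, G, J, L, N}.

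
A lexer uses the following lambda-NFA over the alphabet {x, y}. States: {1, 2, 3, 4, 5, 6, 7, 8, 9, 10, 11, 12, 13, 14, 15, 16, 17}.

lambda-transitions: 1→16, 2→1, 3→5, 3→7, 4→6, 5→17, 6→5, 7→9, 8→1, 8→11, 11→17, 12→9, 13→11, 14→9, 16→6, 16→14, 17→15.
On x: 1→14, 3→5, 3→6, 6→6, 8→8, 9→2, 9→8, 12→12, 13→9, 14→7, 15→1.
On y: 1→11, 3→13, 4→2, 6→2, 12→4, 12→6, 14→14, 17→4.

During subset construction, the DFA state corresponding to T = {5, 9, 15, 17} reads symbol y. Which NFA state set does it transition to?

17 on y → {4}.
No y-transition from 5, 9, 15.
Union after reading y: {4}.
Now take the lambda-closure:
From 4 via lambda: add 6.
From 6 via lambda: add 5.
From 5 via lambda: add 17.
From 17 via lambda: add 15.
No new states can be added; the closed set is {4, 5, 6, 15, 17}.

{4, 5, 6, 15, 17}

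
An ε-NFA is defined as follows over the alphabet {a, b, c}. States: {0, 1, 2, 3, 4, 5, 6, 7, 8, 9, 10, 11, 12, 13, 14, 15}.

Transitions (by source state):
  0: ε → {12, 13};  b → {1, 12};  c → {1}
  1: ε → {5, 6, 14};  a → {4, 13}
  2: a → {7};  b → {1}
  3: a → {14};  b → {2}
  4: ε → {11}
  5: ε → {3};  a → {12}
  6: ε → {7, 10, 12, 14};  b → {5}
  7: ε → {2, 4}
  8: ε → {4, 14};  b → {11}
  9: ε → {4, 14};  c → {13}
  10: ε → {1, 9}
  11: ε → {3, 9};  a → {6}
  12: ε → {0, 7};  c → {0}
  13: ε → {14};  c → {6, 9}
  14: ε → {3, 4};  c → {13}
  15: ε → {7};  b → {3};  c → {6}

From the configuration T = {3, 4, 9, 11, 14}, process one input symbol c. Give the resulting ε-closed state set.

9 on c → {13}.
14 on c → {13}.
No c-transition from 3, 4, 11.
Union after reading c: {13}.
Now take the ε-closure:
From 13 via ε: add 14.
From 14 via ε: add 3, 4.
From 4 via ε: add 11.
From 11 via ε: add 9.
No new states can be added; the closed set is {3, 4, 9, 11, 13, 14}.

{3, 4, 9, 11, 13, 14}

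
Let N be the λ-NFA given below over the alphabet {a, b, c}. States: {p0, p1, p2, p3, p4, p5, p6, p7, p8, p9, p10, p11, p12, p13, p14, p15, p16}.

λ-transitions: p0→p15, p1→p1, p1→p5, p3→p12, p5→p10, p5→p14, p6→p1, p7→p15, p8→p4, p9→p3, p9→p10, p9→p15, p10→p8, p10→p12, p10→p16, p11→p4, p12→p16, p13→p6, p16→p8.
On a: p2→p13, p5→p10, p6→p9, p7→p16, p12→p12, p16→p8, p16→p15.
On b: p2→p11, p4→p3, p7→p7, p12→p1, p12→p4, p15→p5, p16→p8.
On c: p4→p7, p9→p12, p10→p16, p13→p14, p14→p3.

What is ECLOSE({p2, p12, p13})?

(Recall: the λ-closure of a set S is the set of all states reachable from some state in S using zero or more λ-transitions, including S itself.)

Start with {p2, p12, p13}.
From p12 via λ: add p16.
From p13 via λ: add p6.
From p6 via λ: add p1.
From p16 via λ: add p8.
From p1 via λ: add p5.
From p8 via λ: add p4.
From p5 via λ: add p10, p14.
No new states can be added; the closed set is {p1, p2, p4, p5, p6, p8, p10, p12, p13, p14, p16}.

{p1, p2, p4, p5, p6, p8, p10, p12, p13, p14, p16}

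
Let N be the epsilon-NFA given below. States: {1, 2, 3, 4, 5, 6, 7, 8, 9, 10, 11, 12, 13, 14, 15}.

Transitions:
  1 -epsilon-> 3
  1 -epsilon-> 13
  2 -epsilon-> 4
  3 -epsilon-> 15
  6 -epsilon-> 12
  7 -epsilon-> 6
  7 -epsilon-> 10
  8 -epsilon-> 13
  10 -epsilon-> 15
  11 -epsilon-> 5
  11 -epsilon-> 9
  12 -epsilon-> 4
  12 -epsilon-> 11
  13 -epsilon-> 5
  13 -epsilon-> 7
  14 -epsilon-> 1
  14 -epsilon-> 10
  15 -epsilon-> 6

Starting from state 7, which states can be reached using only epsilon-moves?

{4, 5, 6, 7, 9, 10, 11, 12, 15}

Start with {7}.
From 7 via epsilon: add 6, 10.
From 6 via epsilon: add 12.
From 10 via epsilon: add 15.
From 12 via epsilon: add 4, 11.
From 11 via epsilon: add 5, 9.
No new states can be added; the closed set is {4, 5, 6, 7, 9, 10, 11, 12, 15}.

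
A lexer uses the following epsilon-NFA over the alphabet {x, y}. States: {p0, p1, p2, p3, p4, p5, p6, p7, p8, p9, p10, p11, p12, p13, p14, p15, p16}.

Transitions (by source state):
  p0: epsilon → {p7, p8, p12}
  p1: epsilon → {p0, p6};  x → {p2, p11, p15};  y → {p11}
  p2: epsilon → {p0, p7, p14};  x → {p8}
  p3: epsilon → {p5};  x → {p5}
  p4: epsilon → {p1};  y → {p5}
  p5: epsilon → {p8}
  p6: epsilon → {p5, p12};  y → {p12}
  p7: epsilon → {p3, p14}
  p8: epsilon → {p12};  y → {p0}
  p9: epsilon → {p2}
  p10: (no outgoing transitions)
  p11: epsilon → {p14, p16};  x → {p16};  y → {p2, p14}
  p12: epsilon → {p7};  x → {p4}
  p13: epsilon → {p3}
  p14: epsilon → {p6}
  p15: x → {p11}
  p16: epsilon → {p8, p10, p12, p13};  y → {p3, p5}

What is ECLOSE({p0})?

Start with {p0}.
From p0 via epsilon: add p7, p8, p12.
From p7 via epsilon: add p3, p14.
From p3 via epsilon: add p5.
From p14 via epsilon: add p6.
No new states can be added; the closed set is {p0, p3, p5, p6, p7, p8, p12, p14}.

{p0, p3, p5, p6, p7, p8, p12, p14}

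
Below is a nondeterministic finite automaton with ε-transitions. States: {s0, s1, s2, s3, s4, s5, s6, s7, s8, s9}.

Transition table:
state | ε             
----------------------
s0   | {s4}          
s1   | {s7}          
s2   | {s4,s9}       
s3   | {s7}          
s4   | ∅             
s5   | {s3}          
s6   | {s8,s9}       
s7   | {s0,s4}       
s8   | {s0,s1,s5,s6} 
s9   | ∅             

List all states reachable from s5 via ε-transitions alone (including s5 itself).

Start with {s5}.
From s5 via ε: add s3.
From s3 via ε: add s7.
From s7 via ε: add s0, s4.
No new states can be added; the closed set is {s0, s3, s4, s5, s7}.

{s0, s3, s4, s5, s7}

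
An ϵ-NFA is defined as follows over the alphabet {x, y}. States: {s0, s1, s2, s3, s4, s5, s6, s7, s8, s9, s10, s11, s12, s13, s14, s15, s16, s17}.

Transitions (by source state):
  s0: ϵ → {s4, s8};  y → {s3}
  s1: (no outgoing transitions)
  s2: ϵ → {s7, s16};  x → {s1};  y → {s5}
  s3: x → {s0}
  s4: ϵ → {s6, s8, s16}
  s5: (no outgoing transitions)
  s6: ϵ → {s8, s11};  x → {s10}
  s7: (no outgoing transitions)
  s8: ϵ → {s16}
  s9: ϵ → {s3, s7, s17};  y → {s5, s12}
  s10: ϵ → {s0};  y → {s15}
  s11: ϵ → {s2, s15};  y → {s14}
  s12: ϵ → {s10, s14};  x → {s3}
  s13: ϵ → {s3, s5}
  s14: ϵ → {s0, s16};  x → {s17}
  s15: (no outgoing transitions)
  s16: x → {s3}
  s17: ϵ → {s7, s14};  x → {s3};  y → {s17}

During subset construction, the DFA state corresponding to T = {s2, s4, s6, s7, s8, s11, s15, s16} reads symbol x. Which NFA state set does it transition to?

{s0, s1, s2, s3, s4, s6, s7, s8, s10, s11, s15, s16}

s2 on x → {s1}.
s6 on x → {s10}.
s16 on x → {s3}.
No x-transition from s4, s7, s8, s11, s15.
Union after reading x: {s1, s3, s10}.
Now take the ϵ-closure:
From s10 via ϵ: add s0.
From s0 via ϵ: add s4, s8.
From s4 via ϵ: add s6, s16.
From s6 via ϵ: add s11.
From s11 via ϵ: add s2, s15.
From s2 via ϵ: add s7.
No new states can be added; the closed set is {s0, s1, s2, s3, s4, s6, s7, s8, s10, s11, s15, s16}.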